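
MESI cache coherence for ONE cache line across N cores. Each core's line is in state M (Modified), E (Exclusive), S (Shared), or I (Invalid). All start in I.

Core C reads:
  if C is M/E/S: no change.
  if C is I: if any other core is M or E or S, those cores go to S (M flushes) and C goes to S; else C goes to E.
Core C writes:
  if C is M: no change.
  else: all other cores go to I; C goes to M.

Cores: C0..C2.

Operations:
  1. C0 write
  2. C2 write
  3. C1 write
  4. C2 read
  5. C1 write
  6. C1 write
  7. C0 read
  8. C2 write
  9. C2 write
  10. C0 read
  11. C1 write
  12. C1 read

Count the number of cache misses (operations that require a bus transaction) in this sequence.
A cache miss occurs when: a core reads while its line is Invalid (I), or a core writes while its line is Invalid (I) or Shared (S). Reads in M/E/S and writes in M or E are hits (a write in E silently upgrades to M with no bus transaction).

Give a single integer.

Op 1: C0 write [C0 write: invalidate none -> C0=M] -> [M,I,I] [MISS #1: write from I]
Op 2: C2 write [C2 write: invalidate ['C0=M'] -> C2=M] -> [I,I,M] [MISS #2: write from I]
Op 3: C1 write [C1 write: invalidate ['C2=M'] -> C1=M] -> [I,M,I] [MISS #3: write from I]
Op 4: C2 read [C2 read from I: others=['C1=M'] -> C2=S, others downsized to S] -> [I,S,S] [MISS #4: read from I]
Op 5: C1 write [C1 write: invalidate ['C2=S'] -> C1=M] -> [I,M,I] [MISS #5: write from S]
Op 6: C1 write [C1 write: already M (modified), no change] -> [I,M,I] [hit: write from M]
Op 7: C0 read [C0 read from I: others=['C1=M'] -> C0=S, others downsized to S] -> [S,S,I] [MISS #6: read from I]
Op 8: C2 write [C2 write: invalidate ['C0=S', 'C1=S'] -> C2=M] -> [I,I,M] [MISS #7: write from I]
Op 9: C2 write [C2 write: already M (modified), no change] -> [I,I,M] [hit: write from M]
Op 10: C0 read [C0 read from I: others=['C2=M'] -> C0=S, others downsized to S] -> [S,I,S] [MISS #8: read from I]
Op 11: C1 write [C1 write: invalidate ['C0=S', 'C2=S'] -> C1=M] -> [I,M,I] [MISS #9: write from I]
Op 12: C1 read [C1 read: already in M, no change] -> [I,M,I] [hit: read from M]

Answer: 9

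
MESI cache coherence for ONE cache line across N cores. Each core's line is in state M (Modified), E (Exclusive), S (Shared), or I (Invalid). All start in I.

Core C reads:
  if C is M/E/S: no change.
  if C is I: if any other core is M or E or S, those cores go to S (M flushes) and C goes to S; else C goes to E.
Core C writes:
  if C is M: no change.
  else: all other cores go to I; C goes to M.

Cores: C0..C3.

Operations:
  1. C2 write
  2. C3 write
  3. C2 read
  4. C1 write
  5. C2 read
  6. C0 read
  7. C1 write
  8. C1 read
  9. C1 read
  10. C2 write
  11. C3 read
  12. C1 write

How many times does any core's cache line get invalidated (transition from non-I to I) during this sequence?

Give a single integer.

Op 1: C2 write [C2 write: invalidate none -> C2=M] -> [I,I,M,I] (invalidations this op: 0; running total: 0)
Op 2: C3 write [C3 write: invalidate ['C2=M'] -> C3=M] -> [I,I,I,M] (invalidations this op: 1; running total: 1)
Op 3: C2 read [C2 read from I: others=['C3=M'] -> C2=S, others downsized to S] -> [I,I,S,S] (invalidations this op: 0; running total: 1)
Op 4: C1 write [C1 write: invalidate ['C2=S', 'C3=S'] -> C1=M] -> [I,M,I,I] (invalidations this op: 2; running total: 3)
Op 5: C2 read [C2 read from I: others=['C1=M'] -> C2=S, others downsized to S] -> [I,S,S,I] (invalidations this op: 0; running total: 3)
Op 6: C0 read [C0 read from I: others=['C1=S', 'C2=S'] -> C0=S, others downsized to S] -> [S,S,S,I] (invalidations this op: 0; running total: 3)
Op 7: C1 write [C1 write: invalidate ['C0=S', 'C2=S'] -> C1=M] -> [I,M,I,I] (invalidations this op: 2; running total: 5)
Op 8: C1 read [C1 read: already in M, no change] -> [I,M,I,I] (invalidations this op: 0; running total: 5)
Op 9: C1 read [C1 read: already in M, no change] -> [I,M,I,I] (invalidations this op: 0; running total: 5)
Op 10: C2 write [C2 write: invalidate ['C1=M'] -> C2=M] -> [I,I,M,I] (invalidations this op: 1; running total: 6)
Op 11: C3 read [C3 read from I: others=['C2=M'] -> C3=S, others downsized to S] -> [I,I,S,S] (invalidations this op: 0; running total: 6)
Op 12: C1 write [C1 write: invalidate ['C2=S', 'C3=S'] -> C1=M] -> [I,M,I,I] (invalidations this op: 2; running total: 8)

Answer: 8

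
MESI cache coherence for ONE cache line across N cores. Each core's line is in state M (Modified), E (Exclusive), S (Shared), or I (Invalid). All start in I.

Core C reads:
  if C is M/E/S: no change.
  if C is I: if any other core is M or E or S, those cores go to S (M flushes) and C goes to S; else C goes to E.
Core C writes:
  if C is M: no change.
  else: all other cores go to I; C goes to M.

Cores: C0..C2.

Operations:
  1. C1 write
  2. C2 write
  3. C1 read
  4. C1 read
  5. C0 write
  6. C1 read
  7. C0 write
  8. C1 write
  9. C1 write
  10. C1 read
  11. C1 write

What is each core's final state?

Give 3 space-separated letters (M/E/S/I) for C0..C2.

Op 1: C1 write [C1 write: invalidate none -> C1=M] -> [I,M,I]
Op 2: C2 write [C2 write: invalidate ['C1=M'] -> C2=M] -> [I,I,M]
Op 3: C1 read [C1 read from I: others=['C2=M'] -> C1=S, others downsized to S] -> [I,S,S]
Op 4: C1 read [C1 read: already in S, no change] -> [I,S,S]
Op 5: C0 write [C0 write: invalidate ['C1=S', 'C2=S'] -> C0=M] -> [M,I,I]
Op 6: C1 read [C1 read from I: others=['C0=M'] -> C1=S, others downsized to S] -> [S,S,I]
Op 7: C0 write [C0 write: invalidate ['C1=S'] -> C0=M] -> [M,I,I]
Op 8: C1 write [C1 write: invalidate ['C0=M'] -> C1=M] -> [I,M,I]
Op 9: C1 write [C1 write: already M (modified), no change] -> [I,M,I]
Op 10: C1 read [C1 read: already in M, no change] -> [I,M,I]
Op 11: C1 write [C1 write: already M (modified), no change] -> [I,M,I]

Answer: I M I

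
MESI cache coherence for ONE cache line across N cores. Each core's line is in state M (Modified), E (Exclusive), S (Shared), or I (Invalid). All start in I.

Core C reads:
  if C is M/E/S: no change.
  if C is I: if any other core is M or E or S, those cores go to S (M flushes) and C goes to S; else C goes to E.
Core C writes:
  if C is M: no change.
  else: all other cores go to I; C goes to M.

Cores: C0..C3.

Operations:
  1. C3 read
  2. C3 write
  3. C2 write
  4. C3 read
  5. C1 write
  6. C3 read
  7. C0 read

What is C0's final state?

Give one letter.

Op 1: C3 read [C3 read from I: no other sharers -> C3=E (exclusive)] -> [I,I,I,E]
Op 2: C3 write [C3 write: invalidate none -> C3=M] -> [I,I,I,M]
Op 3: C2 write [C2 write: invalidate ['C3=M'] -> C2=M] -> [I,I,M,I]
Op 4: C3 read [C3 read from I: others=['C2=M'] -> C3=S, others downsized to S] -> [I,I,S,S]
Op 5: C1 write [C1 write: invalidate ['C2=S', 'C3=S'] -> C1=M] -> [I,M,I,I]
Op 6: C3 read [C3 read from I: others=['C1=M'] -> C3=S, others downsized to S] -> [I,S,I,S]
Op 7: C0 read [C0 read from I: others=['C1=S', 'C3=S'] -> C0=S, others downsized to S] -> [S,S,I,S]

Answer: S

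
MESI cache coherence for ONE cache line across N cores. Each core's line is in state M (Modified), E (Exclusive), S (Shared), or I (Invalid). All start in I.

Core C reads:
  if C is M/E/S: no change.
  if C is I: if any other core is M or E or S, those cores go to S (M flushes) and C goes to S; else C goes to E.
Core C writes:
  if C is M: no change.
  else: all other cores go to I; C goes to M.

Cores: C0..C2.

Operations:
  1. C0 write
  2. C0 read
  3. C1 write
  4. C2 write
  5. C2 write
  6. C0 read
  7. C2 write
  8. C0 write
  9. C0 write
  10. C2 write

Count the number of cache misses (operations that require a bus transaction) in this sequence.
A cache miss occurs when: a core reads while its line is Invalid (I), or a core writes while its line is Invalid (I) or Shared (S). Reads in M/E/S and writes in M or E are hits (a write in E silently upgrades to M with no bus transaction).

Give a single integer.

Answer: 7

Derivation:
Op 1: C0 write [C0 write: invalidate none -> C0=M] -> [M,I,I] [MISS #1: write from I]
Op 2: C0 read [C0 read: already in M, no change] -> [M,I,I] [hit: read from M]
Op 3: C1 write [C1 write: invalidate ['C0=M'] -> C1=M] -> [I,M,I] [MISS #2: write from I]
Op 4: C2 write [C2 write: invalidate ['C1=M'] -> C2=M] -> [I,I,M] [MISS #3: write from I]
Op 5: C2 write [C2 write: already M (modified), no change] -> [I,I,M] [hit: write from M]
Op 6: C0 read [C0 read from I: others=['C2=M'] -> C0=S, others downsized to S] -> [S,I,S] [MISS #4: read from I]
Op 7: C2 write [C2 write: invalidate ['C0=S'] -> C2=M] -> [I,I,M] [MISS #5: write from S]
Op 8: C0 write [C0 write: invalidate ['C2=M'] -> C0=M] -> [M,I,I] [MISS #6: write from I]
Op 9: C0 write [C0 write: already M (modified), no change] -> [M,I,I] [hit: write from M]
Op 10: C2 write [C2 write: invalidate ['C0=M'] -> C2=M] -> [I,I,M] [MISS #7: write from I]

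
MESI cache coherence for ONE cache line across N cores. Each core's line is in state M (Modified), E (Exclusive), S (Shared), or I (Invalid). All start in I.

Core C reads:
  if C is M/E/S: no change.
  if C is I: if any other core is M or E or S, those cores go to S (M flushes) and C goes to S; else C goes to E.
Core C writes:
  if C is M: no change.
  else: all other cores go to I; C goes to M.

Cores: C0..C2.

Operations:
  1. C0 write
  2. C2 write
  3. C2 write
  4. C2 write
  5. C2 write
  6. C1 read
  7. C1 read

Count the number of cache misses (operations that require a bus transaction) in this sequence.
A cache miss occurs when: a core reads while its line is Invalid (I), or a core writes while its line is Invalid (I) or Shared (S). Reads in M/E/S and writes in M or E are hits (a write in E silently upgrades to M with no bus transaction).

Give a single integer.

Op 1: C0 write [C0 write: invalidate none -> C0=M] -> [M,I,I] [MISS #1: write from I]
Op 2: C2 write [C2 write: invalidate ['C0=M'] -> C2=M] -> [I,I,M] [MISS #2: write from I]
Op 3: C2 write [C2 write: already M (modified), no change] -> [I,I,M] [hit: write from M]
Op 4: C2 write [C2 write: already M (modified), no change] -> [I,I,M] [hit: write from M]
Op 5: C2 write [C2 write: already M (modified), no change] -> [I,I,M] [hit: write from M]
Op 6: C1 read [C1 read from I: others=['C2=M'] -> C1=S, others downsized to S] -> [I,S,S] [MISS #3: read from I]
Op 7: C1 read [C1 read: already in S, no change] -> [I,S,S] [hit: read from S]

Answer: 3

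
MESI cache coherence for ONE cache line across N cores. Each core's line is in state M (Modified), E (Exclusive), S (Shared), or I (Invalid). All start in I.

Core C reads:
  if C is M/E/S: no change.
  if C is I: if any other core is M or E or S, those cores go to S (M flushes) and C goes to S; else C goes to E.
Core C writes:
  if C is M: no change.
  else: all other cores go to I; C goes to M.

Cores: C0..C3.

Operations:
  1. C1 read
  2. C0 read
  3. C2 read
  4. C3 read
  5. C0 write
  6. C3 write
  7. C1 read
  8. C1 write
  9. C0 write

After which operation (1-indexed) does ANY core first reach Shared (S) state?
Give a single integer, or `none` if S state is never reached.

Op 1: C1 read [C1 read from I: no other sharers -> C1=E (exclusive)] -> [I,E,I,I]
Op 2: C0 read [C0 read from I: others=['C1=E'] -> C0=S, others downsized to S] -> [S,S,I,I]
  -> First S state at op 2; remaining ops need not be traced.

Answer: 2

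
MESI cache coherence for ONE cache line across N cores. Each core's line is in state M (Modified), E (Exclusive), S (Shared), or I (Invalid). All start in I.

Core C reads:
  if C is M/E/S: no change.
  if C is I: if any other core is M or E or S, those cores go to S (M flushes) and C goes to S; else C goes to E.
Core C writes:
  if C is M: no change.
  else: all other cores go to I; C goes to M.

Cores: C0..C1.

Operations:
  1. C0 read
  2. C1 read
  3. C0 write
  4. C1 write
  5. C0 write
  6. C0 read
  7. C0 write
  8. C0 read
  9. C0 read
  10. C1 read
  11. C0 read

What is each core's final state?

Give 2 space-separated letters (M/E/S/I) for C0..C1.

Op 1: C0 read [C0 read from I: no other sharers -> C0=E (exclusive)] -> [E,I]
Op 2: C1 read [C1 read from I: others=['C0=E'] -> C1=S, others downsized to S] -> [S,S]
Op 3: C0 write [C0 write: invalidate ['C1=S'] -> C0=M] -> [M,I]
Op 4: C1 write [C1 write: invalidate ['C0=M'] -> C1=M] -> [I,M]
Op 5: C0 write [C0 write: invalidate ['C1=M'] -> C0=M] -> [M,I]
Op 6: C0 read [C0 read: already in M, no change] -> [M,I]
Op 7: C0 write [C0 write: already M (modified), no change] -> [M,I]
Op 8: C0 read [C0 read: already in M, no change] -> [M,I]
Op 9: C0 read [C0 read: already in M, no change] -> [M,I]
Op 10: C1 read [C1 read from I: others=['C0=M'] -> C1=S, others downsized to S] -> [S,S]
Op 11: C0 read [C0 read: already in S, no change] -> [S,S]

Answer: S S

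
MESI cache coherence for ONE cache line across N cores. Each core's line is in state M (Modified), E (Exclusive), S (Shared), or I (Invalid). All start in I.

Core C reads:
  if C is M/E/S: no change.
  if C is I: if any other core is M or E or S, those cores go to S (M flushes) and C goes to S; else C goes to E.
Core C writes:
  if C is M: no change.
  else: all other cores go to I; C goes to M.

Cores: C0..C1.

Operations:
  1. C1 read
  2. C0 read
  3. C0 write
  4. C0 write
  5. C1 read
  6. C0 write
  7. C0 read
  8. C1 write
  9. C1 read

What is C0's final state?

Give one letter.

Op 1: C1 read [C1 read from I: no other sharers -> C1=E (exclusive)] -> [I,E]
Op 2: C0 read [C0 read from I: others=['C1=E'] -> C0=S, others downsized to S] -> [S,S]
Op 3: C0 write [C0 write: invalidate ['C1=S'] -> C0=M] -> [M,I]
Op 4: C0 write [C0 write: already M (modified), no change] -> [M,I]
Op 5: C1 read [C1 read from I: others=['C0=M'] -> C1=S, others downsized to S] -> [S,S]
Op 6: C0 write [C0 write: invalidate ['C1=S'] -> C0=M] -> [M,I]
Op 7: C0 read [C0 read: already in M, no change] -> [M,I]
Op 8: C1 write [C1 write: invalidate ['C0=M'] -> C1=M] -> [I,M]
Op 9: C1 read [C1 read: already in M, no change] -> [I,M]

Answer: I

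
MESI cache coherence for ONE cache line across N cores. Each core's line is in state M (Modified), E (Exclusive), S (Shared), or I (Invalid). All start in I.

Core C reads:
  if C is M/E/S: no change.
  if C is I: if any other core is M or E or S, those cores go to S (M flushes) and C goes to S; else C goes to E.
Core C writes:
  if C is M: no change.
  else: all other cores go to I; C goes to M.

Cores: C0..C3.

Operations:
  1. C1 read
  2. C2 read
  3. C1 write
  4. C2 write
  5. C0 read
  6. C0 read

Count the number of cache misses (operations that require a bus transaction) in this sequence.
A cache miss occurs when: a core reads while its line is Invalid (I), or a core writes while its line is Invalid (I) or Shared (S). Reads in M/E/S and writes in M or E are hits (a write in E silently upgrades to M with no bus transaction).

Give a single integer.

Answer: 5

Derivation:
Op 1: C1 read [C1 read from I: no other sharers -> C1=E (exclusive)] -> [I,E,I,I] [MISS #1: read from I]
Op 2: C2 read [C2 read from I: others=['C1=E'] -> C2=S, others downsized to S] -> [I,S,S,I] [MISS #2: read from I]
Op 3: C1 write [C1 write: invalidate ['C2=S'] -> C1=M] -> [I,M,I,I] [MISS #3: write from S]
Op 4: C2 write [C2 write: invalidate ['C1=M'] -> C2=M] -> [I,I,M,I] [MISS #4: write from I]
Op 5: C0 read [C0 read from I: others=['C2=M'] -> C0=S, others downsized to S] -> [S,I,S,I] [MISS #5: read from I]
Op 6: C0 read [C0 read: already in S, no change] -> [S,I,S,I] [hit: read from S]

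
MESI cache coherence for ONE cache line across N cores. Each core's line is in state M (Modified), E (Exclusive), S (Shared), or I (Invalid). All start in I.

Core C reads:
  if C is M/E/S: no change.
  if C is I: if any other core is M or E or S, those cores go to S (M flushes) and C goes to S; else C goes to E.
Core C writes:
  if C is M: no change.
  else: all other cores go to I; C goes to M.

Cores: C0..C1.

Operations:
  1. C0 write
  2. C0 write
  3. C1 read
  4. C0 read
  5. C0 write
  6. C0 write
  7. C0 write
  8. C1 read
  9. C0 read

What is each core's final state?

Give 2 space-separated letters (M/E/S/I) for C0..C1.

Answer: S S

Derivation:
Op 1: C0 write [C0 write: invalidate none -> C0=M] -> [M,I]
Op 2: C0 write [C0 write: already M (modified), no change] -> [M,I]
Op 3: C1 read [C1 read from I: others=['C0=M'] -> C1=S, others downsized to S] -> [S,S]
Op 4: C0 read [C0 read: already in S, no change] -> [S,S]
Op 5: C0 write [C0 write: invalidate ['C1=S'] -> C0=M] -> [M,I]
Op 6: C0 write [C0 write: already M (modified), no change] -> [M,I]
Op 7: C0 write [C0 write: already M (modified), no change] -> [M,I]
Op 8: C1 read [C1 read from I: others=['C0=M'] -> C1=S, others downsized to S] -> [S,S]
Op 9: C0 read [C0 read: already in S, no change] -> [S,S]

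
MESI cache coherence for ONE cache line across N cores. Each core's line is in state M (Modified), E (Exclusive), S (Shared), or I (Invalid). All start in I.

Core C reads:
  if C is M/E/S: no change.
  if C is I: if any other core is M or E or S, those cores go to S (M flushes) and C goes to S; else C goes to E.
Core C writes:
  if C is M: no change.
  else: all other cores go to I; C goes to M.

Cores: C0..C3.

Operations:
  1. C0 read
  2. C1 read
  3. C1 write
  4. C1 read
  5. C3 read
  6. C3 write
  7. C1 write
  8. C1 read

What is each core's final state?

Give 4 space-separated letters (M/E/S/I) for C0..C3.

Op 1: C0 read [C0 read from I: no other sharers -> C0=E (exclusive)] -> [E,I,I,I]
Op 2: C1 read [C1 read from I: others=['C0=E'] -> C1=S, others downsized to S] -> [S,S,I,I]
Op 3: C1 write [C1 write: invalidate ['C0=S'] -> C1=M] -> [I,M,I,I]
Op 4: C1 read [C1 read: already in M, no change] -> [I,M,I,I]
Op 5: C3 read [C3 read from I: others=['C1=M'] -> C3=S, others downsized to S] -> [I,S,I,S]
Op 6: C3 write [C3 write: invalidate ['C1=S'] -> C3=M] -> [I,I,I,M]
Op 7: C1 write [C1 write: invalidate ['C3=M'] -> C1=M] -> [I,M,I,I]
Op 8: C1 read [C1 read: already in M, no change] -> [I,M,I,I]

Answer: I M I I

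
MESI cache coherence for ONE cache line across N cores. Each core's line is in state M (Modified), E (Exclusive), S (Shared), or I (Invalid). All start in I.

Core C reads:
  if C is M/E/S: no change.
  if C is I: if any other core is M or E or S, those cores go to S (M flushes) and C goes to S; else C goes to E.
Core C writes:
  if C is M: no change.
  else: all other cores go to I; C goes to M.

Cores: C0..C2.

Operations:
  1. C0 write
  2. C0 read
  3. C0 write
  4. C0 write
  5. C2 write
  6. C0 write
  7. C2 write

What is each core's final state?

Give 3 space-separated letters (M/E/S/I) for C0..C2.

Op 1: C0 write [C0 write: invalidate none -> C0=M] -> [M,I,I]
Op 2: C0 read [C0 read: already in M, no change] -> [M,I,I]
Op 3: C0 write [C0 write: already M (modified), no change] -> [M,I,I]
Op 4: C0 write [C0 write: already M (modified), no change] -> [M,I,I]
Op 5: C2 write [C2 write: invalidate ['C0=M'] -> C2=M] -> [I,I,M]
Op 6: C0 write [C0 write: invalidate ['C2=M'] -> C0=M] -> [M,I,I]
Op 7: C2 write [C2 write: invalidate ['C0=M'] -> C2=M] -> [I,I,M]

Answer: I I M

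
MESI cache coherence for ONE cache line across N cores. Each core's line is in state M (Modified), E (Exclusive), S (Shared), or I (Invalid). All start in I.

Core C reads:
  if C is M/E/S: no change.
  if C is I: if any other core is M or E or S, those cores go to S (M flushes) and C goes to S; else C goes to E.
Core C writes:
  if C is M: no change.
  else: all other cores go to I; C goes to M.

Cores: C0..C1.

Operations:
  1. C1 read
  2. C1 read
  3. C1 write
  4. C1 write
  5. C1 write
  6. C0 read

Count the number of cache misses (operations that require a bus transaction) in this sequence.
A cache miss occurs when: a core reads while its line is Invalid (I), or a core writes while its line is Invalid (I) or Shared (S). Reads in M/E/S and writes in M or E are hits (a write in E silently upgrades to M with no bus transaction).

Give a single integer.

Op 1: C1 read [C1 read from I: no other sharers -> C1=E (exclusive)] -> [I,E] [MISS #1: read from I]
Op 2: C1 read [C1 read: already in E, no change] -> [I,E] [hit: read from E]
Op 3: C1 write [C1 write: invalidate none -> C1=M] -> [I,M] [hit: write from E is a silent E->M upgrade, no bus transaction]
Op 4: C1 write [C1 write: already M (modified), no change] -> [I,M] [hit: write from M]
Op 5: C1 write [C1 write: already M (modified), no change] -> [I,M] [hit: write from M]
Op 6: C0 read [C0 read from I: others=['C1=M'] -> C0=S, others downsized to S] -> [S,S] [MISS #2: read from I]

Answer: 2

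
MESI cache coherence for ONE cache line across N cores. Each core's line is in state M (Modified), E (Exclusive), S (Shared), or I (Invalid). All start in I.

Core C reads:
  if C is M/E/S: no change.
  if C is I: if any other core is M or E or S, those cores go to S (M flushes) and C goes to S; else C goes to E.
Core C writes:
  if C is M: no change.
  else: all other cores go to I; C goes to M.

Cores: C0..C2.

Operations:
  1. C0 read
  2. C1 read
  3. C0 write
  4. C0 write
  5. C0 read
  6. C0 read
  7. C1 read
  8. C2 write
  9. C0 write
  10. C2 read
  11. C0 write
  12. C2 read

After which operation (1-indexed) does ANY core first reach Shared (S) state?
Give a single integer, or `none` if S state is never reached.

Op 1: C0 read [C0 read from I: no other sharers -> C0=E (exclusive)] -> [E,I,I]
Op 2: C1 read [C1 read from I: others=['C0=E'] -> C1=S, others downsized to S] -> [S,S,I]
  -> First S state at op 2; remaining ops need not be traced.

Answer: 2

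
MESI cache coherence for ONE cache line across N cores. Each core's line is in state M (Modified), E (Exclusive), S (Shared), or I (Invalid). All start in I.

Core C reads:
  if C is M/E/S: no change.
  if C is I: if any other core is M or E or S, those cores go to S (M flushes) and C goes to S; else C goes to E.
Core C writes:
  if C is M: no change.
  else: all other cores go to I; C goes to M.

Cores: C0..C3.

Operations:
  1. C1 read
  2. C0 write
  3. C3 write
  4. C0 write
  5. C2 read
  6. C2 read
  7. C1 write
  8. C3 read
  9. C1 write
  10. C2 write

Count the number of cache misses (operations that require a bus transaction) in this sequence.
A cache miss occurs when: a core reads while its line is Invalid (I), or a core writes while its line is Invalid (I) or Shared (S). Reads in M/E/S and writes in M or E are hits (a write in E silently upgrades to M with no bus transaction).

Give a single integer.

Op 1: C1 read [C1 read from I: no other sharers -> C1=E (exclusive)] -> [I,E,I,I] [MISS #1: read from I]
Op 2: C0 write [C0 write: invalidate ['C1=E'] -> C0=M] -> [M,I,I,I] [MISS #2: write from I]
Op 3: C3 write [C3 write: invalidate ['C0=M'] -> C3=M] -> [I,I,I,M] [MISS #3: write from I]
Op 4: C0 write [C0 write: invalidate ['C3=M'] -> C0=M] -> [M,I,I,I] [MISS #4: write from I]
Op 5: C2 read [C2 read from I: others=['C0=M'] -> C2=S, others downsized to S] -> [S,I,S,I] [MISS #5: read from I]
Op 6: C2 read [C2 read: already in S, no change] -> [S,I,S,I] [hit: read from S]
Op 7: C1 write [C1 write: invalidate ['C0=S', 'C2=S'] -> C1=M] -> [I,M,I,I] [MISS #6: write from I]
Op 8: C3 read [C3 read from I: others=['C1=M'] -> C3=S, others downsized to S] -> [I,S,I,S] [MISS #7: read from I]
Op 9: C1 write [C1 write: invalidate ['C3=S'] -> C1=M] -> [I,M,I,I] [MISS #8: write from S]
Op 10: C2 write [C2 write: invalidate ['C1=M'] -> C2=M] -> [I,I,M,I] [MISS #9: write from I]

Answer: 9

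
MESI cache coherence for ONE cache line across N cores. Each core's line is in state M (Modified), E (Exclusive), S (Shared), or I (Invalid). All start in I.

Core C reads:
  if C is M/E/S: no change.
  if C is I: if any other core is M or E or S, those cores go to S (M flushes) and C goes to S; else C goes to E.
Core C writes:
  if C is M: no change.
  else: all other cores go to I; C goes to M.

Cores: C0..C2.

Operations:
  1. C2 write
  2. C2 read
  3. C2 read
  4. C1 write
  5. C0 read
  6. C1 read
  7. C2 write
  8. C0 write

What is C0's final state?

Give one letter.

Op 1: C2 write [C2 write: invalidate none -> C2=M] -> [I,I,M]
Op 2: C2 read [C2 read: already in M, no change] -> [I,I,M]
Op 3: C2 read [C2 read: already in M, no change] -> [I,I,M]
Op 4: C1 write [C1 write: invalidate ['C2=M'] -> C1=M] -> [I,M,I]
Op 5: C0 read [C0 read from I: others=['C1=M'] -> C0=S, others downsized to S] -> [S,S,I]
Op 6: C1 read [C1 read: already in S, no change] -> [S,S,I]
Op 7: C2 write [C2 write: invalidate ['C0=S', 'C1=S'] -> C2=M] -> [I,I,M]
Op 8: C0 write [C0 write: invalidate ['C2=M'] -> C0=M] -> [M,I,I]

Answer: M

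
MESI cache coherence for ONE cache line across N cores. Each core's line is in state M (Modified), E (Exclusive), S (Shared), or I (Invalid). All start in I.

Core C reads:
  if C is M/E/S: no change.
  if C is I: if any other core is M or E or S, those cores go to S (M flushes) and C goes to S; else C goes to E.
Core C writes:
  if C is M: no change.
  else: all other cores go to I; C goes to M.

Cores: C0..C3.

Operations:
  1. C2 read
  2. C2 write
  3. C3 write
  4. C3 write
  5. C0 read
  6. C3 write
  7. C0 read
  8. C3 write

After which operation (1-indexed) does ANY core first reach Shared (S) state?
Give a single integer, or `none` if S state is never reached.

Answer: 5

Derivation:
Op 1: C2 read [C2 read from I: no other sharers -> C2=E (exclusive)] -> [I,I,E,I]
Op 2: C2 write [C2 write: invalidate none -> C2=M] -> [I,I,M,I]
Op 3: C3 write [C3 write: invalidate ['C2=M'] -> C3=M] -> [I,I,I,M]
Op 4: C3 write [C3 write: already M (modified), no change] -> [I,I,I,M]
Op 5: C0 read [C0 read from I: others=['C3=M'] -> C0=S, others downsized to S] -> [S,I,I,S]
  -> First S state at op 5; remaining ops need not be traced.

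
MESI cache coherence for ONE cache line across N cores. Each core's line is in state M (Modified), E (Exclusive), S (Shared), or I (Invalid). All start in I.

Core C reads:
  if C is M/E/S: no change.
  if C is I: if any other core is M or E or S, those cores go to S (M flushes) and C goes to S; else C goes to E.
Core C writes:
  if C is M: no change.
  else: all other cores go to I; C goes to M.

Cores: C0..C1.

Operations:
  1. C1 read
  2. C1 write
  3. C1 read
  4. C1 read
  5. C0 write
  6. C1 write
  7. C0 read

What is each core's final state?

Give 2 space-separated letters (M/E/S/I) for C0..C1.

Answer: S S

Derivation:
Op 1: C1 read [C1 read from I: no other sharers -> C1=E (exclusive)] -> [I,E]
Op 2: C1 write [C1 write: invalidate none -> C1=M] -> [I,M]
Op 3: C1 read [C1 read: already in M, no change] -> [I,M]
Op 4: C1 read [C1 read: already in M, no change] -> [I,M]
Op 5: C0 write [C0 write: invalidate ['C1=M'] -> C0=M] -> [M,I]
Op 6: C1 write [C1 write: invalidate ['C0=M'] -> C1=M] -> [I,M]
Op 7: C0 read [C0 read from I: others=['C1=M'] -> C0=S, others downsized to S] -> [S,S]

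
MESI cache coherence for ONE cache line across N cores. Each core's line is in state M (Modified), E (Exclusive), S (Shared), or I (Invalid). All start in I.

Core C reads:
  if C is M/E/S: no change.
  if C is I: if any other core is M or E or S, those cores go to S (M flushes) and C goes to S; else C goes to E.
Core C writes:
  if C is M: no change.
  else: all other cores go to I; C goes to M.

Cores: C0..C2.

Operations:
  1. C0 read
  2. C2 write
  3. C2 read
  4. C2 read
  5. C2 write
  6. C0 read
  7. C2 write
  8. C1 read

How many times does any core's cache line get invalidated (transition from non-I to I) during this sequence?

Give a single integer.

Op 1: C0 read [C0 read from I: no other sharers -> C0=E (exclusive)] -> [E,I,I] (invalidations this op: 0; running total: 0)
Op 2: C2 write [C2 write: invalidate ['C0=E'] -> C2=M] -> [I,I,M] (invalidations this op: 1; running total: 1)
Op 3: C2 read [C2 read: already in M, no change] -> [I,I,M] (invalidations this op: 0; running total: 1)
Op 4: C2 read [C2 read: already in M, no change] -> [I,I,M] (invalidations this op: 0; running total: 1)
Op 5: C2 write [C2 write: already M (modified), no change] -> [I,I,M] (invalidations this op: 0; running total: 1)
Op 6: C0 read [C0 read from I: others=['C2=M'] -> C0=S, others downsized to S] -> [S,I,S] (invalidations this op: 0; running total: 1)
Op 7: C2 write [C2 write: invalidate ['C0=S'] -> C2=M] -> [I,I,M] (invalidations this op: 1; running total: 2)
Op 8: C1 read [C1 read from I: others=['C2=M'] -> C1=S, others downsized to S] -> [I,S,S] (invalidations this op: 0; running total: 2)

Answer: 2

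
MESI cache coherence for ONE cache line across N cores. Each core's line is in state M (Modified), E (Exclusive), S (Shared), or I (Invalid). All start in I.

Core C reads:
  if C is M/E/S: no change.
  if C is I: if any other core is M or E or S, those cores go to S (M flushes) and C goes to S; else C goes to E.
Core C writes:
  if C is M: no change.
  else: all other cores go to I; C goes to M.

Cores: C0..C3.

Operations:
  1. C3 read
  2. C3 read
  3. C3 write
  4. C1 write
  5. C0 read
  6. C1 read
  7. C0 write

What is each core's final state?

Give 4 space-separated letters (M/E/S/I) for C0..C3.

Op 1: C3 read [C3 read from I: no other sharers -> C3=E (exclusive)] -> [I,I,I,E]
Op 2: C3 read [C3 read: already in E, no change] -> [I,I,I,E]
Op 3: C3 write [C3 write: invalidate none -> C3=M] -> [I,I,I,M]
Op 4: C1 write [C1 write: invalidate ['C3=M'] -> C1=M] -> [I,M,I,I]
Op 5: C0 read [C0 read from I: others=['C1=M'] -> C0=S, others downsized to S] -> [S,S,I,I]
Op 6: C1 read [C1 read: already in S, no change] -> [S,S,I,I]
Op 7: C0 write [C0 write: invalidate ['C1=S'] -> C0=M] -> [M,I,I,I]

Answer: M I I I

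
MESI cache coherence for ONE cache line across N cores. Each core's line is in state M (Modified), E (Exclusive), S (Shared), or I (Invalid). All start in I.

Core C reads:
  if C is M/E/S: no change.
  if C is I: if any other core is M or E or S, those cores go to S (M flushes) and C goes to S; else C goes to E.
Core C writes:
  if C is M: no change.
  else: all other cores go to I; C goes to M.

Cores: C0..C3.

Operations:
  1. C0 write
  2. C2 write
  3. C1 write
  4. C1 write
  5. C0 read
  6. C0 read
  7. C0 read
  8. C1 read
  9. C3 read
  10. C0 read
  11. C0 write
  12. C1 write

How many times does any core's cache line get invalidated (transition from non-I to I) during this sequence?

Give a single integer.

Op 1: C0 write [C0 write: invalidate none -> C0=M] -> [M,I,I,I] (invalidations this op: 0; running total: 0)
Op 2: C2 write [C2 write: invalidate ['C0=M'] -> C2=M] -> [I,I,M,I] (invalidations this op: 1; running total: 1)
Op 3: C1 write [C1 write: invalidate ['C2=M'] -> C1=M] -> [I,M,I,I] (invalidations this op: 1; running total: 2)
Op 4: C1 write [C1 write: already M (modified), no change] -> [I,M,I,I] (invalidations this op: 0; running total: 2)
Op 5: C0 read [C0 read from I: others=['C1=M'] -> C0=S, others downsized to S] -> [S,S,I,I] (invalidations this op: 0; running total: 2)
Op 6: C0 read [C0 read: already in S, no change] -> [S,S,I,I] (invalidations this op: 0; running total: 2)
Op 7: C0 read [C0 read: already in S, no change] -> [S,S,I,I] (invalidations this op: 0; running total: 2)
Op 8: C1 read [C1 read: already in S, no change] -> [S,S,I,I] (invalidations this op: 0; running total: 2)
Op 9: C3 read [C3 read from I: others=['C0=S', 'C1=S'] -> C3=S, others downsized to S] -> [S,S,I,S] (invalidations this op: 0; running total: 2)
Op 10: C0 read [C0 read: already in S, no change] -> [S,S,I,S] (invalidations this op: 0; running total: 2)
Op 11: C0 write [C0 write: invalidate ['C1=S', 'C3=S'] -> C0=M] -> [M,I,I,I] (invalidations this op: 2; running total: 4)
Op 12: C1 write [C1 write: invalidate ['C0=M'] -> C1=M] -> [I,M,I,I] (invalidations this op: 1; running total: 5)

Answer: 5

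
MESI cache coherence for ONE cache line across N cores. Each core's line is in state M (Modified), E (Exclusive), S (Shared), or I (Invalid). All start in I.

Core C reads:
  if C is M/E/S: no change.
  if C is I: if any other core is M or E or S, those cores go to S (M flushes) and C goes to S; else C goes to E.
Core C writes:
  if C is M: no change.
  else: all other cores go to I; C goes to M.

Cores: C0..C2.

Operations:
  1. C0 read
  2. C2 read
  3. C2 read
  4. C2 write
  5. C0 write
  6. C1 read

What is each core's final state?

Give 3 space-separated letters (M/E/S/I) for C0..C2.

Op 1: C0 read [C0 read from I: no other sharers -> C0=E (exclusive)] -> [E,I,I]
Op 2: C2 read [C2 read from I: others=['C0=E'] -> C2=S, others downsized to S] -> [S,I,S]
Op 3: C2 read [C2 read: already in S, no change] -> [S,I,S]
Op 4: C2 write [C2 write: invalidate ['C0=S'] -> C2=M] -> [I,I,M]
Op 5: C0 write [C0 write: invalidate ['C2=M'] -> C0=M] -> [M,I,I]
Op 6: C1 read [C1 read from I: others=['C0=M'] -> C1=S, others downsized to S] -> [S,S,I]

Answer: S S I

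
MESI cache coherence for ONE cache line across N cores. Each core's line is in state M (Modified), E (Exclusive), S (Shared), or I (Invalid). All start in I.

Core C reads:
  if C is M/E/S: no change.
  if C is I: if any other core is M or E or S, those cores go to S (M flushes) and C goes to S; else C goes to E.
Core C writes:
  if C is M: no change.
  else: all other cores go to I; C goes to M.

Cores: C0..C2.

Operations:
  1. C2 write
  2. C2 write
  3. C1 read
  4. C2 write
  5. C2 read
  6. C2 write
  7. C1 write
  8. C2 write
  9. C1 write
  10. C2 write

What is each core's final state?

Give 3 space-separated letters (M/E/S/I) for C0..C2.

Op 1: C2 write [C2 write: invalidate none -> C2=M] -> [I,I,M]
Op 2: C2 write [C2 write: already M (modified), no change] -> [I,I,M]
Op 3: C1 read [C1 read from I: others=['C2=M'] -> C1=S, others downsized to S] -> [I,S,S]
Op 4: C2 write [C2 write: invalidate ['C1=S'] -> C2=M] -> [I,I,M]
Op 5: C2 read [C2 read: already in M, no change] -> [I,I,M]
Op 6: C2 write [C2 write: already M (modified), no change] -> [I,I,M]
Op 7: C1 write [C1 write: invalidate ['C2=M'] -> C1=M] -> [I,M,I]
Op 8: C2 write [C2 write: invalidate ['C1=M'] -> C2=M] -> [I,I,M]
Op 9: C1 write [C1 write: invalidate ['C2=M'] -> C1=M] -> [I,M,I]
Op 10: C2 write [C2 write: invalidate ['C1=M'] -> C2=M] -> [I,I,M]

Answer: I I M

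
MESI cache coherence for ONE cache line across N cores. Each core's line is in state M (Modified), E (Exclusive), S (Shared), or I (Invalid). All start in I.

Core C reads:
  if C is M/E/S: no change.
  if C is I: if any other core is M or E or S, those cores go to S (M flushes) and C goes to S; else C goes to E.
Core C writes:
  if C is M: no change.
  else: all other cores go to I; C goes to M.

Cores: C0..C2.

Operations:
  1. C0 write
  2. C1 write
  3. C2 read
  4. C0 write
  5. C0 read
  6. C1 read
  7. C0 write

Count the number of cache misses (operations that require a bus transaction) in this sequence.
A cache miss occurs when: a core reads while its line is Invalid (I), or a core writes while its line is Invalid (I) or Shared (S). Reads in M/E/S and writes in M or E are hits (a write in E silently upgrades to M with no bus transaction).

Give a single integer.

Answer: 6

Derivation:
Op 1: C0 write [C0 write: invalidate none -> C0=M] -> [M,I,I] [MISS #1: write from I]
Op 2: C1 write [C1 write: invalidate ['C0=M'] -> C1=M] -> [I,M,I] [MISS #2: write from I]
Op 3: C2 read [C2 read from I: others=['C1=M'] -> C2=S, others downsized to S] -> [I,S,S] [MISS #3: read from I]
Op 4: C0 write [C0 write: invalidate ['C1=S', 'C2=S'] -> C0=M] -> [M,I,I] [MISS #4: write from I]
Op 5: C0 read [C0 read: already in M, no change] -> [M,I,I] [hit: read from M]
Op 6: C1 read [C1 read from I: others=['C0=M'] -> C1=S, others downsized to S] -> [S,S,I] [MISS #5: read from I]
Op 7: C0 write [C0 write: invalidate ['C1=S'] -> C0=M] -> [M,I,I] [MISS #6: write from S]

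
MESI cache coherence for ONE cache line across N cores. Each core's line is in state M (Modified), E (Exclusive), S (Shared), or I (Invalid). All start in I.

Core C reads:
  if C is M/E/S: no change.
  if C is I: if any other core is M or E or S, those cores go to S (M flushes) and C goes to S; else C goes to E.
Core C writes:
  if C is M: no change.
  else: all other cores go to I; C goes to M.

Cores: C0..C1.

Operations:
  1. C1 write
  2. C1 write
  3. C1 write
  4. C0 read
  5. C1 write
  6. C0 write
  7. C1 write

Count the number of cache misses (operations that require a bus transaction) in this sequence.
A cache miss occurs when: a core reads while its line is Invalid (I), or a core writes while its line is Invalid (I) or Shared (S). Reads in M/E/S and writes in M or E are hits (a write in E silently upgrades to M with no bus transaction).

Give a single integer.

Op 1: C1 write [C1 write: invalidate none -> C1=M] -> [I,M] [MISS #1: write from I]
Op 2: C1 write [C1 write: already M (modified), no change] -> [I,M] [hit: write from M]
Op 3: C1 write [C1 write: already M (modified), no change] -> [I,M] [hit: write from M]
Op 4: C0 read [C0 read from I: others=['C1=M'] -> C0=S, others downsized to S] -> [S,S] [MISS #2: read from I]
Op 5: C1 write [C1 write: invalidate ['C0=S'] -> C1=M] -> [I,M] [MISS #3: write from S]
Op 6: C0 write [C0 write: invalidate ['C1=M'] -> C0=M] -> [M,I] [MISS #4: write from I]
Op 7: C1 write [C1 write: invalidate ['C0=M'] -> C1=M] -> [I,M] [MISS #5: write from I]

Answer: 5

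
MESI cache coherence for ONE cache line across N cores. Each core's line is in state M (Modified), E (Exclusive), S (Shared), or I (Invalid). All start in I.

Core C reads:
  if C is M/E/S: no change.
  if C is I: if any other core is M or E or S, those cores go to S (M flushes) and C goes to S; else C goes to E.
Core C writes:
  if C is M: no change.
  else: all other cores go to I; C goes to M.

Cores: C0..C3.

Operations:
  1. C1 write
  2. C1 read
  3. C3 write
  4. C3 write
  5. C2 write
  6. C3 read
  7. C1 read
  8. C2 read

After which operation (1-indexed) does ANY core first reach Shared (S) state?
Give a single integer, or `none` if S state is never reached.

Answer: 6

Derivation:
Op 1: C1 write [C1 write: invalidate none -> C1=M] -> [I,M,I,I]
Op 2: C1 read [C1 read: already in M, no change] -> [I,M,I,I]
Op 3: C3 write [C3 write: invalidate ['C1=M'] -> C3=M] -> [I,I,I,M]
Op 4: C3 write [C3 write: already M (modified), no change] -> [I,I,I,M]
Op 5: C2 write [C2 write: invalidate ['C3=M'] -> C2=M] -> [I,I,M,I]
Op 6: C3 read [C3 read from I: others=['C2=M'] -> C3=S, others downsized to S] -> [I,I,S,S]
  -> First S state at op 6; remaining ops need not be traced.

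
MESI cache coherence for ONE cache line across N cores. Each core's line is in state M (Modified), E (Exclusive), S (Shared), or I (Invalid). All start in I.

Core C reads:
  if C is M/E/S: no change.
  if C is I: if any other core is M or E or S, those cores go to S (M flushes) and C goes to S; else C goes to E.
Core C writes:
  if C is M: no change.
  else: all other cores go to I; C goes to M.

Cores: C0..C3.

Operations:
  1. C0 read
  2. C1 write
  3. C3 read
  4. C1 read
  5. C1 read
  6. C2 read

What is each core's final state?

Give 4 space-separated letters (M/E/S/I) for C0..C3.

Op 1: C0 read [C0 read from I: no other sharers -> C0=E (exclusive)] -> [E,I,I,I]
Op 2: C1 write [C1 write: invalidate ['C0=E'] -> C1=M] -> [I,M,I,I]
Op 3: C3 read [C3 read from I: others=['C1=M'] -> C3=S, others downsized to S] -> [I,S,I,S]
Op 4: C1 read [C1 read: already in S, no change] -> [I,S,I,S]
Op 5: C1 read [C1 read: already in S, no change] -> [I,S,I,S]
Op 6: C2 read [C2 read from I: others=['C1=S', 'C3=S'] -> C2=S, others downsized to S] -> [I,S,S,S]

Answer: I S S S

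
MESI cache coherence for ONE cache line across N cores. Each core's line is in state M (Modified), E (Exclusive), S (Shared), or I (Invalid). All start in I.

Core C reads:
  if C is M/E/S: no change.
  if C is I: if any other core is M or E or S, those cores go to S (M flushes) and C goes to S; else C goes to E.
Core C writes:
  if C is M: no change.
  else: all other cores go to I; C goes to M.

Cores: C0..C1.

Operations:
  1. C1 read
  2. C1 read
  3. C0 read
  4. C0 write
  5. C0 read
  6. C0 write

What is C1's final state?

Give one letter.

Op 1: C1 read [C1 read from I: no other sharers -> C1=E (exclusive)] -> [I,E]
Op 2: C1 read [C1 read: already in E, no change] -> [I,E]
Op 3: C0 read [C0 read from I: others=['C1=E'] -> C0=S, others downsized to S] -> [S,S]
Op 4: C0 write [C0 write: invalidate ['C1=S'] -> C0=M] -> [M,I]
Op 5: C0 read [C0 read: already in M, no change] -> [M,I]
Op 6: C0 write [C0 write: already M (modified), no change] -> [M,I]

Answer: I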